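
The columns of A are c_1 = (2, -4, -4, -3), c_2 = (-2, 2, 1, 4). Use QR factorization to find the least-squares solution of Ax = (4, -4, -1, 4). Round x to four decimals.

x = (1.0909, 1.1818)

c_1 = (2, -4, -4, -3); ‖c_1‖ = 6.7082, so q_1 = (0.2981, -0.5963, -0.5963, -0.4472).
q_1·c_2 = 0.2981·(-2) + (-0.5963)·2 + (-0.5963)·1 + (-0.4472)·4 = -4.1740.
u_2 = c_2 + 4.1740·q_1 = (-0.7556, -0.4889, -1.4889, 2.1333).
‖u_2‖ = 2.7528, so q_2 = (-0.2745, -0.1776, -0.5409, 0.7750).
Qᵀb = (2.3851, 3.2533).
Back-substitute: x_2 = 3.2533/2.7528 = 1.1818.
x_1 = (2.3851 + 4.1740·1.1818)/6.7082 = 1.0909.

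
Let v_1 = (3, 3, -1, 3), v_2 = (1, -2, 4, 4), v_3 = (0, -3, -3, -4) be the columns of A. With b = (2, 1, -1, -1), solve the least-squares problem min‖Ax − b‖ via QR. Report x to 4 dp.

v_1 = (3, 3, -1, 3); ‖v_1‖ = 5.2915, so q_1 = (0.5669, 0.5669, -0.1890, 0.5669).
q_1·v_2 = 0.5669·1 + 0.5669·(-2) + (-0.1890)·4 + 0.5669·4 = 0.9449.
u_2 = v_2 − 0.9449·q_1 = (0.4643, -2.5357, 4.1786, 3.4643).
‖u_2‖ = 6.0089, so q_2 = (0.0773, -0.4220, 0.6954, 0.5765).
q_1·v_3 = 0.5669·0 + 0.5669·(-3) + (-0.1890)·(-3) + 0.5669·(-4) = -3.4017; q_2·v_3 = 0.0773·0 + (-0.4220)·(-3) + 0.6954·(-3) + 0.5765·(-4) = -3.1263.
u_3 = v_3 + 3.4017·q_1 + 3.1263·q_2 = (2.1701, -2.3907, -1.4688, -0.2690).
‖u_3‖ = 3.5574, so q_3 = (0.6100, -0.6720, -0.4129, -0.0756).
Qᵀb = (1.3229, -1.5394, 1.0366).
Back-substitute: x_3 = 1.0366/3.5574 = 0.2914.
x_2 = (-1.5394 + 3.1263·0.2914)/6.0089 = -0.1046.
x_1 = (1.3229 − 0.9449·(-0.1046) + 3.4017·0.2914)/5.2915 = 0.4560.

x = (0.4560, -0.1046, 0.2914)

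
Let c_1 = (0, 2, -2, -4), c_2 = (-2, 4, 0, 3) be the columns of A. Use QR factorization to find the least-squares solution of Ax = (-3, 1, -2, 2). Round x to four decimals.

x = (0.0088, 0.5529)

c_1 = (0, 2, -2, -4); ‖c_1‖ = 4.8990, so q_1 = (0.0000, 0.4082, -0.4082, -0.8165).
q_1·c_2 = 0.0000·(-2) + 0.4082·4 + (-0.4082)·0 + (-0.8165)·3 = -0.8165.
u_2 = c_2 + 0.8165·q_1 = (-2.0000, 4.3333, -0.3333, 2.3333).
‖u_2‖ = 5.3229, so q_2 = (-0.3757, 0.8141, -0.0626, 0.4384).
Qᵀb = (-0.4082, 2.9433).
Back-substitute: x_2 = 2.9433/5.3229 = 0.5529.
x_1 = (-0.4082 + 0.8165·0.5529)/4.8990 = 0.0088.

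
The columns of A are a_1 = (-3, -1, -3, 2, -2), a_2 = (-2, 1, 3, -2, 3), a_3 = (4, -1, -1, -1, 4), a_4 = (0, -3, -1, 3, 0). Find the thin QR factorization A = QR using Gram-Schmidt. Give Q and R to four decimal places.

a_1 = (-3, -1, -3, 2, -2); ‖a_1‖ = 5.1962, so e_1 = (-0.5774, -0.1925, -0.5774, 0.3849, -0.3849).
e_1·a_2 = (-0.5774)·(-2) + (-0.1925)·1 + (-0.5774)·3 + 0.3849·(-2) + (-0.3849)·3 = -2.6943.
u_2 = a_2 + 2.6943·e_1 = (-3.5556, 0.4815, 1.4444, -0.9630, 1.9630).
‖u_2‖ = 4.4431, so e_2 = (-0.8003, 0.1084, 0.3251, -0.2167, 0.4418).
e_1·a_3 = (-0.5774)·4 + (-0.1925)·(-1) + (-0.5774)·(-1) + 0.3849·(-1) + (-0.3849)·4 = -3.4641; e_2·a_3 = (-0.8003)·4 + 0.1084·(-1) + 0.3251·(-1) + (-0.2167)·(-1) + 0.4418·4 = -1.6505.
u_3 = a_3 + 3.4641·e_1 + 1.6505·e_2 = (0.6792, -1.4878, -2.4634, -0.0244, 3.3959).
‖u_3‖ = 4.5029, so e_3 = (0.1508, -0.3304, -0.5471, -0.0054, 0.7542).
e_1·a_4 = (-0.5774)·0 + (-0.1925)·(-3) + (-0.5774)·(-1) + 0.3849·3 + (-0.3849)·0 = 2.3094; e_2·a_4 = (-0.8003)·0 + 0.1084·(-3) + 0.3251·(-1) + (-0.2167)·3 + 0.4418·0 = -1.3004; e_3·a_4 = 0.1508·0 + (-0.3304)·(-3) + (-0.5471)·(-1) + (-0.0054)·3 + 0.7542·0 = 1.5221.
u_4 = a_4 − 2.3094·e_1 + 1.3004·e_2 − 1.5221·e_3 = (0.0631, -1.9117, 1.5888, 1.8375, 0.3155).
‖u_4‖ = 3.1079, so e_4 = (0.0203, -0.6151, 0.5112, 0.5912, 0.1015).

Q = [[-0.5774, -0.8003, 0.1508, 0.0203], [-0.1925, 0.1084, -0.3304, -0.6151], [-0.5774, 0.3251, -0.5471, 0.5112], [0.3849, -0.2167, -0.0054, 0.5912], [-0.3849, 0.4418, 0.7542, 0.1015]], R = [[5.1962, -2.6943, -3.4641, 2.3094], [0.0000, 4.4431, -1.6505, -1.3004], [0.0000, 0.0000, 4.5029, 1.5221], [0.0000, 0.0000, 0.0000, 3.1079]]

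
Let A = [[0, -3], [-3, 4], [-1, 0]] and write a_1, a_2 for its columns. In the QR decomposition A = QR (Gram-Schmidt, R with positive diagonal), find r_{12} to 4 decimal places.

r_{12} = -3.7947

q_1 = a_1/‖a_1‖ = (0, -3, -1)/3.1623 = (0.0000, -0.9487, -0.3162).
r_{12} = q_1·a_2 = -3.7947.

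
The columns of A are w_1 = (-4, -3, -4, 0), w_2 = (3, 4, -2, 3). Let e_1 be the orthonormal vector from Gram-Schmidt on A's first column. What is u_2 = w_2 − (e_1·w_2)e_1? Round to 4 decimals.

w_1 = (-4, -3, -4, 0); ‖w_1‖ = 6.4031, so e_1 = (-0.6247, -0.4685, -0.6247, 0.0000).
e_1·w_2 = (-0.6247)·3 + (-0.4685)·4 + (-0.6247)·(-2) + 0.0000·3 = -2.4988.
u_2 = w_2 + 2.4988·e_1 = (1.4390, 2.8293, -3.5610, 3.0000).

u_2 = (1.4390, 2.8293, -3.5610, 3.0000)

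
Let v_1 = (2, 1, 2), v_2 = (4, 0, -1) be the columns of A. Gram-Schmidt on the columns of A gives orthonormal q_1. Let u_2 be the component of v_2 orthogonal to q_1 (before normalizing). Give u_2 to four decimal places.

v_1 = (2, 1, 2); ‖v_1‖ = 3.0000, so q_1 = (0.6667, 0.3333, 0.6667).
q_1·v_2 = 0.6667·4 + 0.3333·0 + 0.6667·(-1) = 2.0000.
u_2 = v_2 − 2.0000·q_1 = (2.6667, -0.6667, -2.3333).

u_2 = (2.6667, -0.6667, -2.3333)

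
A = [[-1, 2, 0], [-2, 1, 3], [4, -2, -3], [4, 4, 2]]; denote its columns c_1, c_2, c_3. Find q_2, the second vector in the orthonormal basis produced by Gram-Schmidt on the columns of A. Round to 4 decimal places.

c_1 = (-1, -2, 4, 4); ‖c_1‖ = 6.0828, so q_1 = (-0.1644, -0.3288, 0.6576, 0.6576).
q_1·c_2 = (-0.1644)·2 + (-0.3288)·1 + 0.6576·(-2) + 0.6576·4 = 0.6576.
u_2 = c_2 − 0.6576·q_1 = (2.1081, 1.2162, -2.4324, 3.5676).
‖u_2‖ = 4.9566, so q_2 = (0.4253, 0.2454, -0.4907, 0.7198).

q_2 = (0.4253, 0.2454, -0.4907, 0.7198)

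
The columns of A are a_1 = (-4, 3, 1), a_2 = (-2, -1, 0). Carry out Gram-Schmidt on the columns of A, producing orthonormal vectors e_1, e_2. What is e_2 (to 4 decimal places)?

e_1 = a_1/‖a_1‖ = (-4, 3, 1)/5.0990 = (-0.7845, 0.5883, 0.1961).
r_{12} = e_1·a_2 = 0.9806.
u_2 = a_2 − 0.9806·e_1 = (-1.2308, -1.5769, -0.1923).
‖u_2‖ = 2.0096, so e_2 = (-0.6124, -0.7847, -0.0957).

e_2 = (-0.6124, -0.7847, -0.0957)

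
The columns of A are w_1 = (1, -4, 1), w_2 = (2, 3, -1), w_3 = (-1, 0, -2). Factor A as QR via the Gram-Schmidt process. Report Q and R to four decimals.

q_1 = w_1/‖w_1‖ = (1, -4, 1)/4.2426 = (0.2357, -0.9428, 0.2357).
r_{12} = q_1·w_2 = -2.5927.
u_2 = w_2 + 2.5927·q_1 = (2.6111, 0.5556, -0.3889).
‖u_2‖ = 2.6977, so q_2 = (0.9679, 0.2059, -0.1442).
r_{13} = q_1·w_3 = -0.7071; r_{23} = q_2·w_3 = -0.6796.
u_3 = w_3 + 0.7071·q_1 + 0.6796·q_2 = (-0.1756, -0.5267, -1.9313).
‖u_3‖ = 2.0095, so q_3 = (-0.0874, -0.2621, -0.9611).

Q = [[0.2357, 0.9679, -0.0874], [-0.9428, 0.2059, -0.2621], [0.2357, -0.1442, -0.9611]], R = [[4.2426, -2.5927, -0.7071], [0.0000, 2.6977, -0.6796], [0.0000, 0.0000, 2.0095]]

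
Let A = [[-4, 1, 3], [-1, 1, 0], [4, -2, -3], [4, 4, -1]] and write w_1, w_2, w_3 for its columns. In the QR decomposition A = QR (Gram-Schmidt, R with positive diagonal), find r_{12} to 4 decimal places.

r_{12} = 0.4286

w_1 = (-4, -1, 4, 4); ‖w_1‖ = 7.0000, so e_1 = (-0.5714, -0.1429, 0.5714, 0.5714).
r_{12} = e_1·w_2 = 0.4286.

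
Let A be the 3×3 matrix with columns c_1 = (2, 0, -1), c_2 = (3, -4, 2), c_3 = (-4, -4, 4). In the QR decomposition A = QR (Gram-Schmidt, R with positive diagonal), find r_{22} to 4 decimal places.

r_{22} = 5.0794

e_1 = c_1/‖c_1‖ = (2, 0, -1)/2.2361 = (0.8944, 0.0000, -0.4472).
r_{12} = e_1·c_2 = 1.7889.
u_2 = c_2 − 1.7889·e_1 = (1.4000, -4.0000, 2.8000).
r_{22} = ‖u_2‖ = 5.0794.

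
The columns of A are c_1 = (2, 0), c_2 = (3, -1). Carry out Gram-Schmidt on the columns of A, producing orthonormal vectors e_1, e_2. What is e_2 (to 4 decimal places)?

c_1 = (2, 0); ‖c_1‖ = 2.0000, so e_1 = (1.0000, 0.0000).
e_1·c_2 = 1.0000·3 + 0.0000·(-1) = 3.0000.
u_2 = c_2 − 3.0000·e_1 = (0.0000, -1.0000).
‖u_2‖ = 1.0000, so e_2 = (0.0000, -1.0000).

e_2 = (0.0000, -1.0000)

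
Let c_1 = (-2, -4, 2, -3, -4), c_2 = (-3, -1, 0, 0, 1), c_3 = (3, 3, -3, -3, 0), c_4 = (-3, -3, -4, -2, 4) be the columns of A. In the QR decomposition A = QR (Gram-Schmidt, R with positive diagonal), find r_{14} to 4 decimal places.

c_1 = (-2, -4, 2, -3, -4); ‖c_1‖ = 7.0000, so e_1 = (-0.2857, -0.5714, 0.2857, -0.4286, -0.5714).
r_{14} = e_1·c_4 = 0.0000.

r_{14} = 0.0000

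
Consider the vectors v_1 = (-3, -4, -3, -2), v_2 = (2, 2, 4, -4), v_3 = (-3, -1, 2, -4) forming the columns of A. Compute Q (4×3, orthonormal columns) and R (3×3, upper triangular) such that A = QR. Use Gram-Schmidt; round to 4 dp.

e_1 = v_1/‖v_1‖ = (-3, -4, -3, -2)/6.1644 = (-0.4867, -0.6489, -0.4867, -0.3244).
r_{12} = e_1·v_2 = -2.9200.
u_2 = v_2 + 2.9200·e_1 = (0.5789, 0.1053, 2.5789, -4.9474).
‖u_2‖ = 5.6101, so e_2 = (0.1032, 0.0188, 0.4597, -0.8819).
r_{13} = e_1·v_3 = 2.4333; r_{23} = e_2·v_3 = 4.1185.
u_3 = v_3 − 2.4333·e_1 − 4.1185·e_2 = (-2.2408, 0.5017, 1.2910, 0.4214).
‖u_3‖ = 2.6678, so e_3 = (-0.8399, 0.1880, 0.4839, 0.1580).

Q = [[-0.4867, 0.1032, -0.8399], [-0.6489, 0.0188, 0.1880], [-0.4867, 0.4597, 0.4839], [-0.3244, -0.8819, 0.1580]], R = [[6.1644, -2.9200, 2.4333], [0.0000, 5.6101, 4.1185], [0.0000, 0.0000, 2.6678]]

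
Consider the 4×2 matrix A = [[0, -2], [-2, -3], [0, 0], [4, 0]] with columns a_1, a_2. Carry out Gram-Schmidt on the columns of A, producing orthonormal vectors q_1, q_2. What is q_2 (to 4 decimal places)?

q_2 = (-0.5976, -0.7171, 0.0000, -0.3586)

a_1 = (0, -2, 0, 4); ‖a_1‖ = 4.4721, so q_1 = (0.0000, -0.4472, 0.0000, 0.8944).
q_1·a_2 = 0.0000·(-2) + (-0.4472)·(-3) + 0.0000·0 + 0.8944·0 = 1.3416.
u_2 = a_2 − 1.3416·q_1 = (-2.0000, -2.4000, 0.0000, -1.2000).
‖u_2‖ = 3.3466, so q_2 = (-0.5976, -0.7171, 0.0000, -0.3586).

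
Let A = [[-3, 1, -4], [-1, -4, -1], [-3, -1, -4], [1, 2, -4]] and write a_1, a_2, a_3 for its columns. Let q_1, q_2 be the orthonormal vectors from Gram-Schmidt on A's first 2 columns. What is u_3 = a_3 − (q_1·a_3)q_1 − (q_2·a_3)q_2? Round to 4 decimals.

q_1 = a_1/‖a_1‖ = (-3, -1, -3, 1)/4.4721 = (-0.6708, -0.2236, -0.6708, 0.2236).
r_{12} = q_1·a_2 = 1.3416.
u_2 = a_2 − 1.3416·q_1 = (1.9000, -3.7000, -0.1000, 1.7000).
‖u_2‖ = 4.4944, so q_2 = (0.4227, -0.8232, -0.0222, 0.3782).
r_{13} = q_1·a_3 = 4.6957; r_{23} = q_2·a_3 = -2.2917.
u_3 = a_3 − 4.6957·q_1 + 2.2917·q_2 = (0.1188, -1.8366, -0.9010, -4.1832).

u_3 = (0.1188, -1.8366, -0.9010, -4.1832)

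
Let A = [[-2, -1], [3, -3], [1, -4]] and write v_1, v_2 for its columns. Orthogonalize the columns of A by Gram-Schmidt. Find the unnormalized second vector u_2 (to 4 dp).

q_1 = v_1/‖v_1‖ = (-2, 3, 1)/3.7417 = (-0.5345, 0.8018, 0.2673).
r_{12} = q_1·v_2 = -2.9399.
u_2 = v_2 + 2.9399·q_1 = (-2.5714, -0.6429, -3.2143).

u_2 = (-2.5714, -0.6429, -3.2143)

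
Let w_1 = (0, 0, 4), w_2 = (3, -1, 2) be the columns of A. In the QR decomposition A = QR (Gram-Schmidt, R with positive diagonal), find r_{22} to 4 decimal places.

q_1 = w_1/‖w_1‖ = (0, 0, 4)/4.0000 = (0.0000, 0.0000, 1.0000).
r_{12} = q_1·w_2 = 2.0000.
u_2 = w_2 − 2.0000·q_1 = (3.0000, -1.0000, 0.0000).
r_{22} = ‖u_2‖ = 3.1623.

r_{22} = 3.1623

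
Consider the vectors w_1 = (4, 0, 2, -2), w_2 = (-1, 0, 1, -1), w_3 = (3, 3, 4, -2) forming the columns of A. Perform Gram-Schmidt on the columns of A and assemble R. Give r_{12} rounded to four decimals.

q_1 = w_1/‖w_1‖ = (4, 0, 2, -2)/4.8990 = (0.8165, 0.0000, 0.4082, -0.4082).
r_{12} = q_1·w_2 = 0.0000.

r_{12} = 0.0000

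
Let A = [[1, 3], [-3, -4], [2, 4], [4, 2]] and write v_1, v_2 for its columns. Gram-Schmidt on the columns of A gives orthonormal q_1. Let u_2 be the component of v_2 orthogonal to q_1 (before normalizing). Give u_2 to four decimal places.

v_1 = (1, -3, 2, 4); ‖v_1‖ = 5.4772, so q_1 = (0.1826, -0.5477, 0.3651, 0.7303).
q_1·v_2 = 0.1826·3 + (-0.5477)·(-4) + 0.3651·4 + 0.7303·2 = 5.6598.
u_2 = v_2 − 5.6598·q_1 = (1.9667, -0.9000, 1.9333, -2.1333).

u_2 = (1.9667, -0.9000, 1.9333, -2.1333)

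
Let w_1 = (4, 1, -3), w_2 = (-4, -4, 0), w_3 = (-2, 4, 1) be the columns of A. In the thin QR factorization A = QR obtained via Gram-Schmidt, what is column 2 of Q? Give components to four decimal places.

w_1 = (4, 1, -3); ‖w_1‖ = 5.0990, so q_1 = (0.7845, 0.1961, -0.5883).
q_1·w_2 = 0.7845·(-4) + 0.1961·(-4) + (-0.5883)·0 = -3.9223.
u_2 = w_2 + 3.9223·q_1 = (-0.9231, -3.2308, -2.3077).
‖u_2‖ = 4.0762, so q_2 = (-0.2265, -0.7926, -0.5661).

q_2 = (-0.2265, -0.7926, -0.5661)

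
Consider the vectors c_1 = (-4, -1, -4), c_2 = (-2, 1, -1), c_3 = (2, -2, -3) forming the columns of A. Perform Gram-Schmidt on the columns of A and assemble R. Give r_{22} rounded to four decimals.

c_1 = (-4, -1, -4); ‖c_1‖ = 5.7446, so q_1 = (-0.6963, -0.1741, -0.6963).
q_1·c_2 = (-0.6963)·(-2) + (-0.1741)·1 + (-0.6963)·(-1) = 1.9149.
u_2 = c_2 − 1.9149·q_1 = (-0.6667, 1.3333, 0.3333).
r_{22} = ‖u_2‖ = 1.5275.

r_{22} = 1.5275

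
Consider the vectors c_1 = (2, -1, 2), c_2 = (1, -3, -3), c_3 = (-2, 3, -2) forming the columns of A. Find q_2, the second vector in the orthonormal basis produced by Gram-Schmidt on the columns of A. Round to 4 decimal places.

q_2 = (0.2812, -0.7158, -0.6391)

c_1 = (2, -1, 2); ‖c_1‖ = 3.0000, so q_1 = (0.6667, -0.3333, 0.6667).
q_1·c_2 = 0.6667·1 + (-0.3333)·(-3) + 0.6667·(-3) = -0.3333.
u_2 = c_2 + 0.3333·q_1 = (1.2222, -3.1111, -2.7778).
‖u_2‖ = 4.3461, so q_2 = (0.2812, -0.7158, -0.6391).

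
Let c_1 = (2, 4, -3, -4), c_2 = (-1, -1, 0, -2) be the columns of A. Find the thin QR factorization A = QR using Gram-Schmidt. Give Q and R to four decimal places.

c_1 = (2, 4, -3, -4); ‖c_1‖ = 6.7082, so q_1 = (0.2981, 0.5963, -0.4472, -0.5963).
q_1·c_2 = 0.2981·(-1) + 0.5963·(-1) + (-0.4472)·0 + (-0.5963)·(-2) = 0.2981.
u_2 = c_2 − 0.2981·q_1 = (-1.0889, -1.1778, 0.1333, -1.8222).
‖u_2‖ = 2.4313, so q_2 = (-0.4479, -0.4844, 0.0548, -0.7495).

Q = [[0.2981, -0.4479], [0.5963, -0.4844], [-0.4472, 0.0548], [-0.5963, -0.7495]], R = [[6.7082, 0.2981], [0.0000, 2.4313]]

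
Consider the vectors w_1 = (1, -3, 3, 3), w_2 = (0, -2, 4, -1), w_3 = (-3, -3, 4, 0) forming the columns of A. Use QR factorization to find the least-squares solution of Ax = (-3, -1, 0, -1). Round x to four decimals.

w_1 = (1, -3, 3, 3); ‖w_1‖ = 5.2915, so e_1 = (0.1890, -0.5669, 0.5669, 0.5669).
e_1·w_2 = 0.1890·0 + (-0.5669)·(-2) + 0.5669·4 + 0.5669·(-1) = 2.8347.
u_2 = w_2 − 2.8347·e_1 = (-0.5357, -0.3929, 2.3929, -2.6071).
‖u_2‖ = 3.6006, so e_2 = (-0.1488, -0.1091, 0.6646, -0.7241).
e_1·w_3 = 0.1890·(-3) + (-0.5669)·(-3) + 0.5669·4 + 0.5669·0 = 3.4017; e_2·w_3 = (-0.1488)·(-3) + (-0.1091)·(-3) + 0.6646·4 + (-0.7241)·0 = 3.4320.
u_3 = w_3 − 3.4017·e_1 − 3.4320·e_2 = (-3.1322, -0.6970, -0.2094, 0.5565).
‖u_3‖ = 3.2635, so e_3 = (-0.9598, -0.2136, -0.0642, 0.1705).
Qᵀb = (-0.5669, 1.2796, 2.9224).
Back-substitute: x_3 = 2.9224/3.2635 = 0.8955.
x_2 = (1.2796 − 3.4320·0.8955)/3.6006 = -0.4982.
x_1 = (-0.5669 − 2.8347·(-0.4982) − 3.4017·0.8955)/5.2915 = -0.4159.

x = (-0.4159, -0.4982, 0.8955)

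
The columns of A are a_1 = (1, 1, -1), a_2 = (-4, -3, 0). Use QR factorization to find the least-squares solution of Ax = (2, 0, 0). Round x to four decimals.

q_1 = a_1/‖a_1‖ = (1, 1, -1)/1.7321 = (0.5774, 0.5774, -0.5774).
r_{12} = q_1·a_2 = -4.0415.
u_2 = a_2 + 4.0415·q_1 = (-1.6667, -0.6667, -2.3333).
‖u_2‖ = 2.9439, so q_2 = (-0.5661, -0.2265, -0.7926).
Qᵀb = (1.1547, -1.1323).
Back-substitute: x_2 = -1.1323/2.9439 = -0.3846.
x_1 = (1.1547 + 4.0415·(-0.3846))/1.7321 = -0.2308.

x = (-0.2308, -0.3846)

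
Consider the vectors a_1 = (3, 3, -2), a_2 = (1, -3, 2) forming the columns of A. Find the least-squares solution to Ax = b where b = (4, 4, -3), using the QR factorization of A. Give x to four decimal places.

a_1 = (3, 3, -2); ‖a_1‖ = 4.6904, so e_1 = (0.6396, 0.6396, -0.4264).
e_1·a_2 = 0.6396·1 + 0.6396·(-3) + (-0.4264)·2 = -2.1320.
u_2 = a_2 + 2.1320·e_1 = (2.3636, -1.6364, 1.0909).
‖u_2‖ = 3.0748, so e_2 = (0.7687, -0.5322, 0.3548).
Qᵀb = (6.3960, -0.1183).
Back-substitute: x_2 = -0.1183/3.0748 = -0.0385.
x_1 = (6.3960 + 2.1320·(-0.0385))/4.6904 = 1.3462.

x = (1.3462, -0.0385)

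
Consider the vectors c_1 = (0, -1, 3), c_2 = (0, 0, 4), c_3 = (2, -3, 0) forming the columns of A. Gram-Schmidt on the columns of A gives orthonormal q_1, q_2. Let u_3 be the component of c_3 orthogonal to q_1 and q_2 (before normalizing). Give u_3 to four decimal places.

u_3 = (2.0000, 0.0000, 0.0000)

c_1 = (0, -1, 3); ‖c_1‖ = 3.1623, so q_1 = (0.0000, -0.3162, 0.9487).
q_1·c_2 = 0.0000·0 + (-0.3162)·0 + 0.9487·4 = 3.7947.
u_2 = c_2 − 3.7947·q_1 = (0.0000, 1.2000, 0.4000).
‖u_2‖ = 1.2649, so q_2 = (0.0000, 0.9487, 0.3162).
q_1·c_3 = 0.0000·2 + (-0.3162)·(-3) + 0.9487·0 = 0.9487; q_2·c_3 = 0.0000·2 + 0.9487·(-3) + 0.3162·0 = -2.8460.
u_3 = c_3 − 0.9487·q_1 + 2.8460·q_2 = (2.0000, 0.0000, 0.0000).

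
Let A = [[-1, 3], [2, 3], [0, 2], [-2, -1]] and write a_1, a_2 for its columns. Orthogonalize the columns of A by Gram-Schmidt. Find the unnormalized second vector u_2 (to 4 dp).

q_1 = a_1/‖a_1‖ = (-1, 2, 0, -2)/3.0000 = (-0.3333, 0.6667, 0.0000, -0.6667).
r_{12} = q_1·a_2 = 1.6667.
u_2 = a_2 − 1.6667·q_1 = (3.5556, 1.8889, 2.0000, 0.1111).

u_2 = (3.5556, 1.8889, 2.0000, 0.1111)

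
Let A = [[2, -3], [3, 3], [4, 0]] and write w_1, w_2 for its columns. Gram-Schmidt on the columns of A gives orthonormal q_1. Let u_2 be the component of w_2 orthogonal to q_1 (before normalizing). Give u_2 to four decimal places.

u_2 = (-3.2069, 2.6897, -0.4138)

w_1 = (2, 3, 4); ‖w_1‖ = 5.3852, so q_1 = (0.3714, 0.5571, 0.7428).
q_1·w_2 = 0.3714·(-3) + 0.5571·3 + 0.7428·0 = 0.5571.
u_2 = w_2 − 0.5571·q_1 = (-3.2069, 2.6897, -0.4138).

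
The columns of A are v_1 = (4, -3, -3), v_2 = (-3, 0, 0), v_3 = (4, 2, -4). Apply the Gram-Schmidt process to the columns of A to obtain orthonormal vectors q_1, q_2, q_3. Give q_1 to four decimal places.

q_1 = (0.6860, -0.5145, -0.5145)

v_1 = (4, -3, -3); ‖v_1‖ = 5.8310, so q_1 = (0.6860, -0.5145, -0.5145).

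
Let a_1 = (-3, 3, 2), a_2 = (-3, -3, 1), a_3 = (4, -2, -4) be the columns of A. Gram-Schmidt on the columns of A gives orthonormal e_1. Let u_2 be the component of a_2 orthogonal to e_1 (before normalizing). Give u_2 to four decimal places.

e_1 = a_1/‖a_1‖ = (-3, 3, 2)/4.6904 = (-0.6396, 0.6396, 0.4264).
r_{12} = e_1·a_2 = 0.4264.
u_2 = a_2 − 0.4264·e_1 = (-2.7273, -3.2727, 0.8182).

u_2 = (-2.7273, -3.2727, 0.8182)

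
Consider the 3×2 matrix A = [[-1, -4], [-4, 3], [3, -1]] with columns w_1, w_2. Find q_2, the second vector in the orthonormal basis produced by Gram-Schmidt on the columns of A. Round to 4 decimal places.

w_1 = (-1, -4, 3); ‖w_1‖ = 5.0990, so q_1 = (-0.1961, -0.7845, 0.5883).
q_1·w_2 = (-0.1961)·(-4) + (-0.7845)·3 + 0.5883·(-1) = -2.1573.
u_2 = w_2 + 2.1573·q_1 = (-4.4231, 1.3077, 0.2692).
‖u_2‖ = 4.6202, so q_2 = (-0.9573, 0.2830, 0.0583).

q_2 = (-0.9573, 0.2830, 0.0583)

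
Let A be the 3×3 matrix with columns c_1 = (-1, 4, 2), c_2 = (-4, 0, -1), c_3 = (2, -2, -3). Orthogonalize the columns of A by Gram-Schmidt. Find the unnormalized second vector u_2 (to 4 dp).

u_2 = (-3.9048, -0.3810, -1.1905)

c_1 = (-1, 4, 2); ‖c_1‖ = 4.5826, so q_1 = (-0.2182, 0.8729, 0.4364).
q_1·c_2 = (-0.2182)·(-4) + 0.8729·0 + 0.4364·(-1) = 0.4364.
u_2 = c_2 − 0.4364·q_1 = (-3.9048, -0.3810, -1.1905).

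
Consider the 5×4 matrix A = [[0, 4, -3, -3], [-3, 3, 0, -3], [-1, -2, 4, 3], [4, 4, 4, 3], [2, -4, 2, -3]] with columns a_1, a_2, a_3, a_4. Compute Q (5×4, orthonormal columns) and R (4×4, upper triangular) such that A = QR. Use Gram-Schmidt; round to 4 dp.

Q = [[0.0000, 0.5123, -0.3741, -0.2815], [-0.5477, 0.3970, 0.3843, -0.5526], [-0.1826, -0.2519, 0.7093, 0.1627], [0.7303, 0.4952, 0.4572, 0.0099], [0.3651, -0.5208, 0.0167, -0.7674]], R = [[5.4772, 0.1826, 2.9212, 2.1909], [0.0000, 7.8081, -1.6052, -0.4354], [0.0000, 0.0000, 5.8215, 3.4185], [0.0000, 0.0000, 0.0000, 5.3220]]

a_1 = (0, -3, -1, 4, 2); ‖a_1‖ = 5.4772, so q_1 = (0.0000, -0.5477, -0.1826, 0.7303, 0.3651).
q_1·a_2 = 0.0000·4 + (-0.5477)·3 + (-0.1826)·(-2) + 0.7303·4 + 0.3651·(-4) = 0.1826.
u_2 = a_2 − 0.1826·q_1 = (4.0000, 3.1000, -1.9667, 3.8667, -4.0667).
‖u_2‖ = 7.8081, so q_2 = (0.5123, 0.3970, -0.2519, 0.4952, -0.5208).
q_1·a_3 = 0.0000·(-3) + (-0.5477)·0 + (-0.1826)·4 + 0.7303·4 + 0.3651·2 = 2.9212; q_2·a_3 = 0.5123·(-3) + 0.3970·0 + (-0.2519)·4 + 0.4952·4 + (-0.5208)·2 = -1.6052.
u_3 = a_3 − 2.9212·q_1 + 1.6052·q_2 = (-2.1777, 2.2373, 4.1290, 2.6616, 0.0973).
‖u_3‖ = 5.8215, so q_3 = (-0.3741, 0.3843, 0.7093, 0.4572, 0.0167).
q_1·a_4 = 0.0000·(-3) + (-0.5477)·(-3) + (-0.1826)·3 + 0.7303·3 + 0.3651·(-3) = 2.1909; q_2·a_4 = 0.5123·(-3) + 0.3970·(-3) + (-0.2519)·3 + 0.4952·3 + (-0.5208)·(-3) = -0.4354; q_3·a_4 = (-0.3741)·(-3) + 0.3843·(-3) + 0.7093·3 + 0.4572·3 + 0.0167·(-3) = 3.4185.
u_4 = a_4 − 2.1909·q_1 + 0.4354·q_2 − 3.4185·q_3 = (-1.4981, -2.9409, 0.8657, 0.0527, -4.0839).
‖u_4‖ = 5.3220, so q_4 = (-0.2815, -0.5526, 0.1627, 0.0099, -0.7674).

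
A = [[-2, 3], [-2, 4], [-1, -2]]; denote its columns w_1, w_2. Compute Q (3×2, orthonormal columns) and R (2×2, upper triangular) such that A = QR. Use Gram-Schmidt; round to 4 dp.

Q = [[-0.6667, 0.0925], [-0.6667, 0.3698], [-0.3333, -0.9245]], R = [[3.0000, -4.0000], [0.0000, 3.6056]]

e_1 = w_1/‖w_1‖ = (-2, -2, -1)/3.0000 = (-0.6667, -0.6667, -0.3333).
r_{12} = e_1·w_2 = -4.0000.
u_2 = w_2 + 4.0000·e_1 = (0.3333, 1.3333, -3.3333).
‖u_2‖ = 3.6056, so e_2 = (0.0925, 0.3698, -0.9245).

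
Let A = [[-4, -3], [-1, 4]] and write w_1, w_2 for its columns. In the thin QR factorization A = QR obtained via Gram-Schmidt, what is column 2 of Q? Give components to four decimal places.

e_2 = (-0.2425, 0.9701)

w_1 = (-4, -1); ‖w_1‖ = 4.1231, so e_1 = (-0.9701, -0.2425).
e_1·w_2 = (-0.9701)·(-3) + (-0.2425)·4 = 1.9403.
u_2 = w_2 − 1.9403·e_1 = (-1.1176, 4.4706).
‖u_2‖ = 4.6082, so e_2 = (-0.2425, 0.9701).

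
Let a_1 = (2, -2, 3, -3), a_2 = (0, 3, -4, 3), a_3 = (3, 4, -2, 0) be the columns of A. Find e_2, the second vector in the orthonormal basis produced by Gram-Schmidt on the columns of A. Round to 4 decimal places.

e_2 = (0.8506, 0.3781, -0.3623, -0.0473)

e_1 = a_1/‖a_1‖ = (2, -2, 3, -3)/5.0990 = (0.3922, -0.3922, 0.5883, -0.5883).
r_{12} = e_1·a_2 = -5.2951.
u_2 = a_2 + 5.2951·e_1 = (2.0769, 0.9231, -0.8846, -0.1154).
‖u_2‖ = 2.4416, so e_2 = (0.8506, 0.3781, -0.3623, -0.0473).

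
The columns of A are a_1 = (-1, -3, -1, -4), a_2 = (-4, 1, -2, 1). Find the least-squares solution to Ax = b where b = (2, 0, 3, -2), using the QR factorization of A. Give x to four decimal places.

x = (0.0843, -0.7234)

a_1 = (-1, -3, -1, -4); ‖a_1‖ = 5.1962, so q_1 = (-0.1925, -0.5774, -0.1925, -0.7698).
q_1·a_2 = (-0.1925)·(-4) + (-0.5774)·1 + (-0.1925)·(-2) + (-0.7698)·1 = -0.1925.
u_2 = a_2 + 0.1925·q_1 = (-4.0370, 0.8889, -2.0370, 0.8519).
‖u_2‖ = 4.6865, so q_2 = (-0.8614, 0.1897, -0.4347, 0.1818).
Qᵀb = (0.5774, -3.3904).
Back-substitute: x_2 = -3.3904/4.6865 = -0.7234.
x_1 = (0.5774 + 0.1925·(-0.7234))/5.1962 = 0.0843.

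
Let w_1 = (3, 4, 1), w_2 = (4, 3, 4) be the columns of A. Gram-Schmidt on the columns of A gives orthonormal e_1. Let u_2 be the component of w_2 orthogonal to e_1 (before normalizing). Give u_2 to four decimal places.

w_1 = (3, 4, 1); ‖w_1‖ = 5.0990, so e_1 = (0.5883, 0.7845, 0.1961).
e_1·w_2 = 0.5883·4 + 0.7845·3 + 0.1961·4 = 5.4913.
u_2 = w_2 − 5.4913·e_1 = (0.7692, -1.3077, 2.9231).

u_2 = (0.7692, -1.3077, 2.9231)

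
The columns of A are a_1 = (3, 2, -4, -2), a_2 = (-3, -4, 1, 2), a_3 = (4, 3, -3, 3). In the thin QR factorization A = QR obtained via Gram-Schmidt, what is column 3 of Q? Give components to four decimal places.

e_3 = (0.3277, 0.1831, -0.1221, 0.9188)

a_1 = (3, 2, -4, -2); ‖a_1‖ = 5.7446, so e_1 = (0.5222, 0.3482, -0.6963, -0.3482).
e_1·a_2 = 0.5222·(-3) + 0.3482·(-4) + (-0.6963)·1 + (-0.3482)·2 = -4.3519.
u_2 = a_2 + 4.3519·e_1 = (-0.7273, -2.4848, -2.0303, 0.4848).
‖u_2‖ = 3.3257, so e_2 = (-0.2187, -0.7472, -0.6105, 0.1458).
e_1·a_3 = 0.5222·4 + 0.3482·3 + (-0.6963)·(-3) + (-0.3482)·3 = 4.1779; e_2·a_3 = (-0.2187)·4 + (-0.7472)·3 + (-0.6105)·(-3) + 0.1458·3 = -0.8474.
u_3 = a_3 − 4.1779·e_1 + 0.8474·e_2 = (1.6329, 0.9123, -0.6082, 4.5781).
‖u_3‖ = 4.9827, so e_3 = (0.3277, 0.1831, -0.1221, 0.9188).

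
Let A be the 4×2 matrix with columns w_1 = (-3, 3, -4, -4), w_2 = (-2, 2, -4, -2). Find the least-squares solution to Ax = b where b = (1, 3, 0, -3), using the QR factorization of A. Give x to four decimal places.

w_1 = (-3, 3, -4, -4); ‖w_1‖ = 7.0711, so e_1 = (-0.4243, 0.4243, -0.5657, -0.5657).
e_1·w_2 = (-0.4243)·(-2) + 0.4243·2 + (-0.5657)·(-4) + (-0.5657)·(-2) = 5.0912.
u_2 = w_2 − 5.0912·e_1 = (0.1600, -0.1600, -1.1200, 0.8800).
‖u_2‖ = 1.4422, so e_2 = (0.1109, -0.1109, -0.7766, 0.6102).
Qᵀb = (2.5456, -2.0524).
Back-substitute: x_2 = -2.0524/1.4422 = -1.4231.
x_1 = (2.5456 − 5.0912·(-1.4231))/7.0711 = 1.3846.

x = (1.3846, -1.4231)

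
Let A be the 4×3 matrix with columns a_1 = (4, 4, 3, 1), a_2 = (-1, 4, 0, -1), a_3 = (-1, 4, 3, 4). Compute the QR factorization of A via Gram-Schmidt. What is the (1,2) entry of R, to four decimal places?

r_{12} = 1.6973

a_1 = (4, 4, 3, 1); ‖a_1‖ = 6.4807, so e_1 = (0.6172, 0.6172, 0.4629, 0.1543).
r_{12} = e_1·a_2 = 1.6973.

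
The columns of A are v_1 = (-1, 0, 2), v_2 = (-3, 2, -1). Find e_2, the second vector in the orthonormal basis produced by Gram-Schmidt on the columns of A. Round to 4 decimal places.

e_1 = v_1/‖v_1‖ = (-1, 0, 2)/2.2361 = (-0.4472, 0.0000, 0.8944).
r_{12} = e_1·v_2 = 0.4472.
u_2 = v_2 − 0.4472·e_1 = (-2.8000, 2.0000, -1.4000).
‖u_2‖ = 3.7148, so e_2 = (-0.7537, 0.5384, -0.3769).

e_2 = (-0.7537, 0.5384, -0.3769)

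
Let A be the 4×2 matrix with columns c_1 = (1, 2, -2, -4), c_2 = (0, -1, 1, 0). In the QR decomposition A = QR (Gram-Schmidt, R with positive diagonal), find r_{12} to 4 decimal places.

r_{12} = -0.8000

q_1 = c_1/‖c_1‖ = (1, 2, -2, -4)/5.0000 = (0.2000, 0.4000, -0.4000, -0.8000).
r_{12} = q_1·c_2 = -0.8000.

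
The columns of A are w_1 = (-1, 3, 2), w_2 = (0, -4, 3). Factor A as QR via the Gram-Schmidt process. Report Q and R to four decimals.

q_1 = w_1/‖w_1‖ = (-1, 3, 2)/3.7417 = (-0.2673, 0.8018, 0.5345).
r_{12} = q_1·w_2 = -1.6036.
u_2 = w_2 + 1.6036·q_1 = (-0.4286, -2.7143, 3.8571).
‖u_2‖ = 4.7359, so q_2 = (-0.0905, -0.5731, 0.8145).

Q = [[-0.2673, -0.0905], [0.8018, -0.5731], [0.5345, 0.8145]], R = [[3.7417, -1.6036], [0.0000, 4.7359]]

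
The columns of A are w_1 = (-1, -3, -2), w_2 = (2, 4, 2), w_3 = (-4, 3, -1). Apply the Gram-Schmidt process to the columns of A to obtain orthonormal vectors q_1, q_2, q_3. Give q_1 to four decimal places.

w_1 = (-1, -3, -2); ‖w_1‖ = 3.7417, so q_1 = (-0.2673, -0.8018, -0.5345).

q_1 = (-0.2673, -0.8018, -0.5345)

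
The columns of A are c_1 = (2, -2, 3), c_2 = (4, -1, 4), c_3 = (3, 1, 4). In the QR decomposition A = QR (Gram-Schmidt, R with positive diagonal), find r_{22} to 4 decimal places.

c_1 = (2, -2, 3); ‖c_1‖ = 4.1231, so q_1 = (0.4851, -0.4851, 0.7276).
q_1·c_2 = 0.4851·4 + (-0.4851)·(-1) + 0.7276·4 = 5.3358.
u_2 = c_2 − 5.3358·q_1 = (1.4118, 1.5882, 0.1176).
r_{22} = ‖u_2‖ = 2.1282.

r_{22} = 2.1282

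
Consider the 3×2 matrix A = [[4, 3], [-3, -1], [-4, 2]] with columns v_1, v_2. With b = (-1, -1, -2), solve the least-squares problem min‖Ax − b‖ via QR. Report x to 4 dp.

x = (0.2667, -0.5619)

q_1 = v_1/‖v_1‖ = (4, -3, -4)/6.4031 = (0.6247, -0.4685, -0.6247).
r_{12} = q_1·v_2 = 1.0932.
u_2 = v_2 − 1.0932·q_1 = (2.3171, -0.4878, 2.6829).
‖u_2‖ = 3.5784, so q_2 = (0.6475, -0.1363, 0.7498).
Qᵀb = (1.0932, -2.0107).
Back-substitute: x_2 = -2.0107/3.5784 = -0.5619.
x_1 = (1.0932 − 1.0932·(-0.5619))/6.4031 = 0.2667.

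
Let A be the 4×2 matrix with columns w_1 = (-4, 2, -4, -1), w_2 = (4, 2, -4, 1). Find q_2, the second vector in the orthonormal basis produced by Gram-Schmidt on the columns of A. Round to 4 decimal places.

w_1 = (-4, 2, -4, -1); ‖w_1‖ = 6.0828, so q_1 = (-0.6576, 0.3288, -0.6576, -0.1644).
q_1·w_2 = (-0.6576)·4 + 0.3288·2 + (-0.6576)·(-4) + (-0.1644)·1 = 0.4932.
u_2 = w_2 − 0.4932·q_1 = (4.3243, 1.8378, -3.6757, 1.0811).
‖u_2‖ = 6.0627, so q_2 = (0.7133, 0.3031, -0.6063, 0.1783).

q_2 = (0.7133, 0.3031, -0.6063, 0.1783)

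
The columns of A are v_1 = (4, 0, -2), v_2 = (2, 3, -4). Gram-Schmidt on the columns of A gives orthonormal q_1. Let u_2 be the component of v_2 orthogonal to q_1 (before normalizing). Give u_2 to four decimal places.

v_1 = (4, 0, -2); ‖v_1‖ = 4.4721, so q_1 = (0.8944, 0.0000, -0.4472).
q_1·v_2 = 0.8944·2 + 0.0000·3 + (-0.4472)·(-4) = 3.5777.
u_2 = v_2 − 3.5777·q_1 = (-1.2000, 3.0000, -2.4000).

u_2 = (-1.2000, 3.0000, -2.4000)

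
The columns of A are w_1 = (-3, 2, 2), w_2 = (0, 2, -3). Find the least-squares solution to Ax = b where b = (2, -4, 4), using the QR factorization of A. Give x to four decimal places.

w_1 = (-3, 2, 2); ‖w_1‖ = 4.1231, so e_1 = (-0.7276, 0.4851, 0.4851).
e_1·w_2 = (-0.7276)·0 + 0.4851·2 + 0.4851·(-3) = -0.4851.
u_2 = w_2 + 0.4851·e_1 = (-0.3529, 2.2353, -2.7647).
‖u_2‖ = 3.5728, so e_2 = (-0.0988, 0.6256, -0.7738).
Qᵀb = (-1.4552, -5.7955).
Back-substitute: x_2 = -5.7955/3.5728 = -1.6221.
x_1 = (-1.4552 + 0.4851·(-1.6221))/4.1231 = -0.5438.

x = (-0.5438, -1.6221)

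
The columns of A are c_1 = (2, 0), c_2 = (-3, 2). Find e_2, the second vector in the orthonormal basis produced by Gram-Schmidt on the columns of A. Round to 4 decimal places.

e_2 = (0.0000, 1.0000)

e_1 = c_1/‖c_1‖ = (2, 0)/2.0000 = (1.0000, 0.0000).
r_{12} = e_1·c_2 = -3.0000.
u_2 = c_2 + 3.0000·e_1 = (0.0000, 2.0000).
‖u_2‖ = 2.0000, so e_2 = (0.0000, 1.0000).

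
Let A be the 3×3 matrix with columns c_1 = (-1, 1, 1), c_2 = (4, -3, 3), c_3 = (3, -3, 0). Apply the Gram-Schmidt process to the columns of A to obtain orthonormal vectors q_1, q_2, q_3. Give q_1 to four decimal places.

q_1 = (-0.5774, 0.5774, 0.5774)

c_1 = (-1, 1, 1); ‖c_1‖ = 1.7321, so q_1 = (-0.5774, 0.5774, 0.5774).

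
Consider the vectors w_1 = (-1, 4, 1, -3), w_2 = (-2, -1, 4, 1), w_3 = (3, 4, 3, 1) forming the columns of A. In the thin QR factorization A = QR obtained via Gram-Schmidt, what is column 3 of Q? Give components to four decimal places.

q_3 = (0.7165, 0.4161, 0.3538, 0.4339)

w_1 = (-1, 4, 1, -3); ‖w_1‖ = 5.1962, so q_1 = (-0.1925, 0.7698, 0.1925, -0.5774).
q_1·w_2 = (-0.1925)·(-2) + 0.7698·(-1) + 0.1925·4 + (-0.5774)·1 = -0.1925.
u_2 = w_2 + 0.1925·q_1 = (-2.0370, -0.8519, 4.0370, 0.8889).
‖u_2‖ = 4.6865, so q_2 = (-0.4347, -0.1818, 0.8614, 0.1897).
q_1·w_3 = (-0.1925)·3 + 0.7698·4 + 0.1925·3 + (-0.5774)·1 = 2.5019; q_2·w_3 = (-0.4347)·3 + (-0.1818)·4 + 0.8614·3 + 0.1897·1 = 0.7429.
u_3 = w_3 − 2.5019·q_1 − 0.7429·q_2 = (3.8044, 2.2091, 1.8786, 2.3035).
‖u_3‖ = 5.3093, so q_3 = (0.7165, 0.4161, 0.3538, 0.4339).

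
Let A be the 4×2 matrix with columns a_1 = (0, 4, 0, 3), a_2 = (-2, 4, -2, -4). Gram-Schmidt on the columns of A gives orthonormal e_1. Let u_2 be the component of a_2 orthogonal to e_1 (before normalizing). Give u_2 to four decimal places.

e_1 = a_1/‖a_1‖ = (0, 4, 0, 3)/5.0000 = (0.0000, 0.8000, 0.0000, 0.6000).
r_{12} = e_1·a_2 = 0.8000.
u_2 = a_2 − 0.8000·e_1 = (-2.0000, 3.3600, -2.0000, -4.4800).

u_2 = (-2.0000, 3.3600, -2.0000, -4.4800)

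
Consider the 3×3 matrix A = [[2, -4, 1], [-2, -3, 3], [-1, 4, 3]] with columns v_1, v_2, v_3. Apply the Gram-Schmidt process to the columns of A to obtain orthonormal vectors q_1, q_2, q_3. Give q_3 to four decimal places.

q_3 = (0.6028, 0.2192, 0.7672)

q_1 = v_1/‖v_1‖ = (2, -2, -1)/3.0000 = (0.6667, -0.6667, -0.3333).
r_{12} = q_1·v_2 = -2.0000.
u_2 = v_2 + 2.0000·q_1 = (-2.6667, -4.3333, 3.3333).
‖u_2‖ = 6.0828, so q_2 = (-0.4384, -0.7124, 0.5480).
r_{13} = q_1·v_3 = -2.3333; r_{23} = q_2·v_3 = -0.9316.
u_3 = v_3 + 2.3333·q_1 + 0.9316·q_2 = (2.1471, 0.7808, 2.7327).
‖u_3‖ = 3.5620, so q_3 = (0.6028, 0.2192, 0.7672).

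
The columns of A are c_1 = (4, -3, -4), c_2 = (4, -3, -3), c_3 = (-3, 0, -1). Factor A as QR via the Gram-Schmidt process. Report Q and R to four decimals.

Q = [[0.6247, 0.4998, -0.6000], [-0.4685, -0.3748, -0.8000], [-0.6247, 0.7809, 0.0000]], R = [[6.4031, 5.7784, -1.2494], [0.0000, 0.7809, -2.2801], [0.0000, 0.0000, 1.8000]]

q_1 = c_1/‖c_1‖ = (4, -3, -4)/6.4031 = (0.6247, -0.4685, -0.6247).
r_{12} = q_1·c_2 = 5.7784.
u_2 = c_2 − 5.7784·q_1 = (0.3902, -0.2927, 0.6098).
‖u_2‖ = 0.7809, so q_2 = (0.4998, -0.3748, 0.7809).
r_{13} = q_1·c_3 = -1.2494; r_{23} = q_2·c_3 = -2.2801.
u_3 = c_3 + 1.2494·q_1 + 2.2801·q_2 = (-1.0800, -1.4400, 0.0000).
‖u_3‖ = 1.8000, so q_3 = (-0.6000, -0.8000, 0.0000).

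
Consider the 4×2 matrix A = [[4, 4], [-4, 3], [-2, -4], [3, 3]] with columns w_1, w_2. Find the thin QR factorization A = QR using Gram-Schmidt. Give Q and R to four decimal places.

e_1 = w_1/‖w_1‖ = (4, -4, -2, 3)/6.7082 = (0.5963, -0.5963, -0.2981, 0.4472).
r_{12} = e_1·w_2 = 3.1305.
u_2 = w_2 − 3.1305·e_1 = (2.1333, 4.8667, -3.0667, 1.6000).
‖u_2‖ = 6.3403, so e_2 = (0.3365, 0.7676, -0.4837, 0.2524).

Q = [[0.5963, 0.3365], [-0.5963, 0.7676], [-0.2981, -0.4837], [0.4472, 0.2524]], R = [[6.7082, 3.1305], [0.0000, 6.3403]]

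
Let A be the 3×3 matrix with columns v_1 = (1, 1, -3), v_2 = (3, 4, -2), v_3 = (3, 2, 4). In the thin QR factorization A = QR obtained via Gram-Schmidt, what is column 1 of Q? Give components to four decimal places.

q_1 = v_1/‖v_1‖ = (1, 1, -3)/3.3166 = (0.3015, 0.3015, -0.9045).

q_1 = (0.3015, 0.3015, -0.9045)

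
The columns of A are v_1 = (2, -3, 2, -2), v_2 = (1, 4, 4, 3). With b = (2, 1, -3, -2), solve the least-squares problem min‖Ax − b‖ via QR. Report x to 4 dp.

e_1 = v_1/‖v_1‖ = (2, -3, 2, -2)/4.5826 = (0.4364, -0.6547, 0.4364, -0.4364).
r_{12} = e_1·v_2 = -1.7457.
u_2 = v_2 + 1.7457·e_1 = (1.7619, 2.8571, 4.7619, 2.2381).
‖u_2‖ = 6.2412, so e_2 = (0.2823, 0.4578, 0.7630, 0.3586).
Qᵀb = (-0.2182, -1.9838).
Back-substitute: x_2 = -1.9838/6.2412 = -0.3178.
x_1 = (-0.2182 + 1.7457·(-0.3178))/4.5826 = -0.1687.

x = (-0.1687, -0.3178)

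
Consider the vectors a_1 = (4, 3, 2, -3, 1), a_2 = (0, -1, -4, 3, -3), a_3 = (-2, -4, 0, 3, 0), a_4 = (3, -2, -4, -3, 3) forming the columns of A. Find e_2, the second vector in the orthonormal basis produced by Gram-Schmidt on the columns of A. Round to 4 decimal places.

e_2 = (0.5095, 0.1661, -0.6092, 0.2658, -0.5206)

e_1 = a_1/‖a_1‖ = (4, 3, 2, -3, 1)/6.2450 = (0.6405, 0.4804, 0.3203, -0.4804, 0.1601).
r_{12} = e_1·a_2 = -3.6829.
u_2 = a_2 + 3.6829·e_1 = (2.3590, 0.7692, -2.8205, 1.2308, -2.4103).
‖u_2‖ = 4.6299, so e_2 = (0.5095, 0.1661, -0.6092, 0.2658, -0.5206).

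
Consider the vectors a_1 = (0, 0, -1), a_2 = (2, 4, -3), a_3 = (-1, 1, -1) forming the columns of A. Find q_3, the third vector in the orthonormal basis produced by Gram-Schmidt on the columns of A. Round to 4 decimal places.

q_3 = (-0.8944, 0.4472, 0.0000)

a_1 = (0, 0, -1); ‖a_1‖ = 1.0000, so q_1 = (0.0000, 0.0000, -1.0000).
q_1·a_2 = 0.0000·2 + 0.0000·4 + (-1.0000)·(-3) = 3.0000.
u_2 = a_2 − 3.0000·q_1 = (2.0000, 4.0000, 0.0000).
‖u_2‖ = 4.4721, so q_2 = (0.4472, 0.8944, 0.0000).
q_1·a_3 = 0.0000·(-1) + 0.0000·1 + (-1.0000)·(-1) = 1.0000; q_2·a_3 = 0.4472·(-1) + 0.8944·1 + 0.0000·(-1) = 0.4472.
u_3 = a_3 − 1.0000·q_1 − 0.4472·q_2 = (-1.2000, 0.6000, 0.0000).
‖u_3‖ = 1.3416, so q_3 = (-0.8944, 0.4472, 0.0000).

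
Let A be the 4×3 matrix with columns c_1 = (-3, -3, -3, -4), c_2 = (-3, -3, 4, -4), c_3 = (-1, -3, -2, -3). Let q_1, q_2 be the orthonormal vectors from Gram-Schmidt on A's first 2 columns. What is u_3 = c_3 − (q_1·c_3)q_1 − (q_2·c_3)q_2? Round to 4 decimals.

u_3 = (1.1176, -0.8824, 0.0000, -0.1765)

c_1 = (-3, -3, -3, -4); ‖c_1‖ = 6.5574, so q_1 = (-0.4575, -0.4575, -0.4575, -0.6100).
q_1·c_2 = (-0.4575)·(-3) + (-0.4575)·(-3) + (-0.4575)·4 + (-0.6100)·(-4) = 3.3550.
u_2 = c_2 − 3.3550·q_1 = (-1.4651, -1.4651, 5.5349, -1.9535).
‖u_2‖ = 6.2245, so q_2 = (-0.2354, -0.2354, 0.8892, -0.3138).
q_1·c_3 = (-0.4575)·(-1) + (-0.4575)·(-3) + (-0.4575)·(-2) + (-0.6100)·(-3) = 4.5750; q_2·c_3 = (-0.2354)·(-1) + (-0.2354)·(-3) + 0.8892·(-2) + (-0.3138)·(-3) = 0.1046.
u_3 = c_3 − 4.5750·q_1 − 0.1046·q_2 = (1.1176, -0.8824, 0.0000, -0.1765).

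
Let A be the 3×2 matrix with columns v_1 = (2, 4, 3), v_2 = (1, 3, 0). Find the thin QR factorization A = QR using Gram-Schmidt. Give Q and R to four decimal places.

Q = [[0.3714, 0.0192], [0.7428, 0.5937], [0.5571, -0.8044]], R = [[5.3852, 2.5997], [0.0000, 1.8004]]

v_1 = (2, 4, 3); ‖v_1‖ = 5.3852, so e_1 = (0.3714, 0.7428, 0.5571).
e_1·v_2 = 0.3714·1 + 0.7428·3 + 0.5571·0 = 2.5997.
u_2 = v_2 − 2.5997·e_1 = (0.0345, 1.0690, -1.4483).
‖u_2‖ = 1.8004, so e_2 = (0.0192, 0.5937, -0.8044).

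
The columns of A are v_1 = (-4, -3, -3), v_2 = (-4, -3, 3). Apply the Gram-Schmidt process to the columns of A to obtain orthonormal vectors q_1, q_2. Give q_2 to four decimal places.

v_1 = (-4, -3, -3); ‖v_1‖ = 5.8310, so q_1 = (-0.6860, -0.5145, -0.5145).
q_1·v_2 = (-0.6860)·(-4) + (-0.5145)·(-3) + (-0.5145)·3 = 2.7440.
u_2 = v_2 − 2.7440·q_1 = (-2.1176, -1.5882, 4.4118).
‖u_2‖ = 5.1450, so q_2 = (-0.4116, -0.3087, 0.8575).

q_2 = (-0.4116, -0.3087, 0.8575)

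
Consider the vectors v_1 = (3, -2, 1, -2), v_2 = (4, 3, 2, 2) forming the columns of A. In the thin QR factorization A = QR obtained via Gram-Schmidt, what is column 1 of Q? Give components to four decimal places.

e_1 = v_1/‖v_1‖ = (3, -2, 1, -2)/4.2426 = (0.7071, -0.4714, 0.2357, -0.4714).

e_1 = (0.7071, -0.4714, 0.2357, -0.4714)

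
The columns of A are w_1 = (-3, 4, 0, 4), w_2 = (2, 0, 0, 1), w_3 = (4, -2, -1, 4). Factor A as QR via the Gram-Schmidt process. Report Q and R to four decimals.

w_1 = (-3, 4, 0, 4); ‖w_1‖ = 6.4031, so e_1 = (-0.4685, 0.6247, 0.0000, 0.6247).
e_1·w_2 = (-0.4685)·2 + 0.6247·0 + 0.0000·0 + 0.6247·1 = -0.3123.
u_2 = w_2 + 0.3123·e_1 = (1.8537, 0.1951, 0.0000, 1.1951).
‖u_2‖ = 2.2141, so e_2 = (0.8372, 0.0881, 0.0000, 0.5398).
e_1·w_3 = (-0.4685)·4 + 0.6247·(-2) + 0.0000·(-1) + 0.6247·4 = -0.6247; e_2·w_3 = 0.8372·4 + 0.0881·(-2) + 0.0000·(-1) + 0.5398·4 = 5.3316.
u_3 = w_3 + 0.6247·e_1 − 5.3316·e_2 = (-0.7562, -2.0796, -1.0000, 1.5124).
‖u_3‖ = 2.8608, so e_3 = (-0.2643, -0.7269, -0.3496, 0.5287).

Q = [[-0.4685, 0.8372, -0.2643], [0.6247, 0.0881, -0.7269], [0.0000, 0.0000, -0.3496], [0.6247, 0.5398, 0.5287]], R = [[6.4031, -0.3123, -0.6247], [0.0000, 2.2141, 5.3316], [0.0000, 0.0000, 2.8608]]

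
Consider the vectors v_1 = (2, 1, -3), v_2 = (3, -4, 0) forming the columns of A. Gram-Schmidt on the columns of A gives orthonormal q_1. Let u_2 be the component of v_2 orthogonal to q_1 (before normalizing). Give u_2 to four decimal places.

u_2 = (2.7143, -4.1429, 0.4286)

v_1 = (2, 1, -3); ‖v_1‖ = 3.7417, so q_1 = (0.5345, 0.2673, -0.8018).
q_1·v_2 = 0.5345·3 + 0.2673·(-4) + (-0.8018)·0 = 0.5345.
u_2 = v_2 − 0.5345·q_1 = (2.7143, -4.1429, 0.4286).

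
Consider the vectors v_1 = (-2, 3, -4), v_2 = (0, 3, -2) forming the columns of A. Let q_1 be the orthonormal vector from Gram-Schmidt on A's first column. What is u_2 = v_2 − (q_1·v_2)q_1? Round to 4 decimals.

u_2 = (1.1724, 1.2414, 0.3448)

q_1 = v_1/‖v_1‖ = (-2, 3, -4)/5.3852 = (-0.3714, 0.5571, -0.7428).
r_{12} = q_1·v_2 = 3.1568.
u_2 = v_2 − 3.1568·q_1 = (1.1724, 1.2414, 0.3448).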